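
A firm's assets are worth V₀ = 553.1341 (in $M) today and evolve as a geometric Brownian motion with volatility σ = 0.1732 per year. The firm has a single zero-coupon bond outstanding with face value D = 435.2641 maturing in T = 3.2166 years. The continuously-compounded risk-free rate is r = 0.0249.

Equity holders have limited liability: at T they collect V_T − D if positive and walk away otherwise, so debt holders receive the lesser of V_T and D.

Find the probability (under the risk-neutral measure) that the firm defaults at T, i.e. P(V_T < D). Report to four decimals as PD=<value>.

PD=0.1911

d₁ = [ln(V₀/D) + (r + σ²/2)T] / (σ√T)
   = [ln(553.1341/435.2641) + (0.0249 + 0.5·0.1732²)·3.2166] / (0.1732·√3.2166)
   = [0.239647 + 0.128340] / 0.310632 = 1.184639
d₂ = d₁ − σ√T = 1.184639 − 0.310632 = 0.874007
risk-neutral PD = N(−d₂) = N(-0.874007) = 0.191057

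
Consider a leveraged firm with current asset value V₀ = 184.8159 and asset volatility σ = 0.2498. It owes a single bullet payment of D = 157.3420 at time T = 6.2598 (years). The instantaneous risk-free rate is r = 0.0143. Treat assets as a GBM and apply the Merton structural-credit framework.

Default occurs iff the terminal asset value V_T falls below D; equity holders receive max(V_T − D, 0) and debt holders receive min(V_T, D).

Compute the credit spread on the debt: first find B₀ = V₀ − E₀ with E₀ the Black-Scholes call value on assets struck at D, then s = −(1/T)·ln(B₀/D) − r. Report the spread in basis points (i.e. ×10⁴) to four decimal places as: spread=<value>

d₁ = [ln(V₀/D) + (r + σ²/2)T] / (σ√T)
   = [ln(184.8159/157.3420) + (0.0143 + 0.5·0.2498²)·6.2598] / (0.2498·√6.2598)
   = [0.160938 + 0.284821] / 0.624989 = 0.713227
d₂ = d₁ − σ√T = 0.713227 − 0.624989 = 0.088238
N(d₁) = 0.762147,  N(d₂) = 0.535156,  e^(−rT) = 0.914374
E₀ = V₀·N(d₁) − D·e^(−rT)·N(d₂)
   = 184.8159·0.762147 − 157.3420·0.914374·0.535156 = 63.864311
B₀ = V₀ − E₀ = 184.8159 − 63.864311 = 120.951589
spread = −(1/T)·ln(B₀/D) − r = −(1/6.2598)·ln(120.951589/157.3420) − 0.0143 = 0.02771914
in basis points: 0.02771914 × 10⁴ = 277.1914 bp

spread=277.1914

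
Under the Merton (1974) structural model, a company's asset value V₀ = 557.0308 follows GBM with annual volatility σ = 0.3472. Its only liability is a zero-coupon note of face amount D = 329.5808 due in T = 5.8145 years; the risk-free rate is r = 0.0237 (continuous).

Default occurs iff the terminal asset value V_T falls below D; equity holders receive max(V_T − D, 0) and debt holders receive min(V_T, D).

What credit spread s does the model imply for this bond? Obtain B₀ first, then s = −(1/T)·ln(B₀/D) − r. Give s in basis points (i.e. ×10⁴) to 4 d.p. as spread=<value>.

spread=249.7821

d₁ = [ln(V₀/D) + (r + σ²/2)T] / (σ√T)
   = [ln(557.0308/329.5808) + (0.0237 + 0.5·0.3472²)·5.8145] / (0.3472·√5.8145)
   = [0.524799 + 0.488266] / 0.837213 = 1.210045
d₂ = d₁ − σ√T = 1.210045 − 0.837213 = 0.372832
N(d₁) = 0.886869,  N(d₂) = 0.645363,  e^(−rT) = 0.871270
E₀ = V₀·N(d₁) − D·e^(−rT)·N(d₂)
   = 557.0308·0.886869 − 329.5808·0.871270·0.645363 = 308.694941
B₀ = V₀ − E₀ = 557.0308 − 308.694941 = 248.335859
spread = −(1/T)·ln(B₀/D) − r = −(1/5.8145)·ln(248.335859/329.5808) − 0.0237 = 0.02497821
in basis points: 0.02497821 × 10⁴ = 249.7821 bp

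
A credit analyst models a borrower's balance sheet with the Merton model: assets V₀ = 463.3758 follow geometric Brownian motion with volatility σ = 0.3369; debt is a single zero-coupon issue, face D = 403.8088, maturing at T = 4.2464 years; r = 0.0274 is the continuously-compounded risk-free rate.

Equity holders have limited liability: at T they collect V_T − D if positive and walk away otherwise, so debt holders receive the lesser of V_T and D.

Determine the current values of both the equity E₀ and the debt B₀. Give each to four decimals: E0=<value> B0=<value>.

d₁ = [ln(V₀/D) + (r + σ²/2)T] / (σ√T)
   = [ln(463.3758/403.8088) + (0.0274 + 0.5·0.3369²)·4.2464] / (0.3369·√4.2464)
   = [0.137597 + 0.357338] / 0.694243 = 0.712913
d₂ = d₁ − σ√T = 0.712913 − 0.694243 = 0.018670
N(d₁) = 0.762050,  N(d₂) = 0.507448,  e^(−rT) = 0.890162
E₀ = V₀·N(d₁) − D·e^(−rT)·N(d₂)
   = 463.3758·0.762050 − 403.8088·0.890162·0.507448 = 170.710747
B₀ = V₀ − E₀ = 463.3758 − 170.710747 = 292.665053

E0=170.7107 B0=292.6651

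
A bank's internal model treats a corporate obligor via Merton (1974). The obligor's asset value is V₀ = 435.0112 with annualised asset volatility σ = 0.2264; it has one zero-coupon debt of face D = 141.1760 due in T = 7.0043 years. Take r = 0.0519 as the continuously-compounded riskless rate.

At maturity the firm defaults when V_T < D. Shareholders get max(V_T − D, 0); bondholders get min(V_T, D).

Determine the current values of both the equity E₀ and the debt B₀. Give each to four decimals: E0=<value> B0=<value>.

E0=337.1130 B0=97.8982

d₁ = [ln(V₀/D) + (r + σ²/2)T] / (σ√T)
   = [ln(435.0112/141.1760) + (0.0519 + 0.5·0.2264²)·7.0043] / (0.2264·√7.0043)
   = [1.125364 + 0.543033] / 0.599182 = 2.784458
d₂ = d₁ − σ√T = 2.784458 − 0.599182 = 2.185276
N(d₁) = 0.997319,  N(d₂) = 0.985566,  e^(−rT) = 0.695223
E₀ = V₀·N(d₁) − D·e^(−rT)·N(d₂)
   = 435.0112·0.997319 − 141.1760·0.695223·0.985566 = 337.112955
B₀ = V₀ − E₀ = 435.0112 − 337.112955 = 97.898245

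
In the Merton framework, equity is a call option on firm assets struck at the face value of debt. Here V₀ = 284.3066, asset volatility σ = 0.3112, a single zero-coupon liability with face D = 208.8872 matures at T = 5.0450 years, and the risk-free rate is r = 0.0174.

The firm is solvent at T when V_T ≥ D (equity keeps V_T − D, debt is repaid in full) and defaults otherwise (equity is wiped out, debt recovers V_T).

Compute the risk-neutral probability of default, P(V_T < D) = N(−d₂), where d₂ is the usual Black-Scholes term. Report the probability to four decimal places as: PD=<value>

d₁ = [ln(V₀/D) + (r + σ²/2)T] / (σ√T)
   = [ln(284.3066/208.8872) + (0.0174 + 0.5·0.3112²)·5.0450] / (0.3112·√5.0450)
   = [0.308259 + 0.332076] / 0.698989 = 0.916087
d₂ = d₁ − σ√T = 0.916087 − 0.698989 = 0.217098
risk-neutral PD = N(−d₂) = N(-0.217098) = 0.414066

PD=0.4141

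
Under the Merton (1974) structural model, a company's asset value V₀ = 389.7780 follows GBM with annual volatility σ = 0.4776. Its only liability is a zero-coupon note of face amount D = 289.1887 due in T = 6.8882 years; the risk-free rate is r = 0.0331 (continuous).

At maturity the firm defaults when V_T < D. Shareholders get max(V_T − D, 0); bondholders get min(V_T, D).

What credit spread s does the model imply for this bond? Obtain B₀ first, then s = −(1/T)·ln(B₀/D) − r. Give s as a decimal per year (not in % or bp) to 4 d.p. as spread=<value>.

d₁ = [ln(V₀/D) + (r + σ²/2)T] / (σ√T)
   = [ln(389.7780/289.1887) + (0.0331 + 0.5·0.4776²)·6.8882] / (0.4776·√6.8882)
   = [0.298498 + 1.013605] / 1.253479 = 1.046768
d₂ = d₁ − σ√T = 1.046768 − 1.253479 = -0.206711
N(d₁) = 0.852397,  N(d₂) = 0.418118,  e^(−rT) = 0.796125
E₀ = V₀·N(d₁) − D·e^(−rT)·N(d₂)
   = 389.7780·0.852397 − 289.1887·0.796125·0.418118 = 235.982145
B₀ = V₀ − E₀ = 389.7780 − 235.982145 = 153.795855
spread = −(1/T)·ln(B₀/D) − r = −(1/6.8882)·ln(153.795855/289.1887) − 0.0331 = 0.05857174

spread=0.0586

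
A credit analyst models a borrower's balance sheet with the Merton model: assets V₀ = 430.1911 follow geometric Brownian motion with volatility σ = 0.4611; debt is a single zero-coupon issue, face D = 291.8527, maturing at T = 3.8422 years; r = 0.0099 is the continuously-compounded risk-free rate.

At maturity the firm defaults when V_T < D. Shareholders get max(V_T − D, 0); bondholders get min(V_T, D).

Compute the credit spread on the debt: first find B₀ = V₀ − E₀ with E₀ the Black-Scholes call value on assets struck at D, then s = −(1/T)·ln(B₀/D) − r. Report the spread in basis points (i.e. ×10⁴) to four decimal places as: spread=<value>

spread=646.0019

d₁ = [ln(V₀/D) + (r + σ²/2)T] / (σ√T)
   = [ln(430.1911/291.8527) + (0.0099 + 0.5·0.4611²)·3.8422] / (0.4611·√3.8422)
   = [0.387980 + 0.446489] / 0.903827 = 0.923263
d₂ = d₁ − σ√T = 0.923263 − 0.903827 = 0.019436
N(d₁) = 0.822065,  N(d₂) = 0.507753,  e^(−rT) = 0.962677
E₀ = V₀·N(d₁) − D·e^(−rT)·N(d₂)
   = 430.1911·0.822065 − 291.8527·0.962677·0.507753 = 210.986705
B₀ = V₀ − E₀ = 430.1911 − 210.986705 = 219.204395
spread = −(1/T)·ln(B₀/D) − r = −(1/3.8422)·ln(219.204395/291.8527) − 0.0099 = 0.06460019
in basis points: 0.06460019 × 10⁴ = 646.0019 bp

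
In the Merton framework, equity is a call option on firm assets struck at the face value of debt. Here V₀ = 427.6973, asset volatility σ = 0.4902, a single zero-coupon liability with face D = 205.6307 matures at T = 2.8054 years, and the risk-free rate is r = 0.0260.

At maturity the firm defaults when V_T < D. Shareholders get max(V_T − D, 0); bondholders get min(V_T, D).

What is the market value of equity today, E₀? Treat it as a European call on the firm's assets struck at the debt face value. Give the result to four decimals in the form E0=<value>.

d₁ = [ln(V₀/D) + (r + σ²/2)T] / (σ√T)
   = [ln(427.6973/205.6307) + (0.0260 + 0.5·0.4902²)·2.8054] / (0.4902·√2.8054)
   = [0.732334 + 0.410004] / 0.821052 = 1.391309
d₂ = d₁ − σ√T = 1.391309 − 0.821052 = 0.570257
N(d₁) = 0.917934,  N(d₂) = 0.715748,  e^(−rT) = 0.929656
E₀ = V₀·N(d₁) − D·e^(−rT)·N(d₂)
   = 427.6973·0.917934 − 205.6307·0.929656·0.715748 = 255.771312

E0=255.7713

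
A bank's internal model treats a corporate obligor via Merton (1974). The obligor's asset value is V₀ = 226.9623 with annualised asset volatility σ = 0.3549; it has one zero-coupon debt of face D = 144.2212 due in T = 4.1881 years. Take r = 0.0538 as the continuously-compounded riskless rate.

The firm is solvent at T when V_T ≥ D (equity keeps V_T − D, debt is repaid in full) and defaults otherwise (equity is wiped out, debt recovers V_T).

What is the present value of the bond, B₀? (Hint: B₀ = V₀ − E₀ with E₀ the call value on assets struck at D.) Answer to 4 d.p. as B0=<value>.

d₁ = [ln(V₀/D) + (r + σ²/2)T] / (σ√T)
   = [ln(226.9623/144.2212) + (0.0538 + 0.5·0.3549²)·4.1881] / (0.3549·√4.1881)
   = [0.453436 + 0.489074] / 0.726297 = 1.297691
d₂ = d₁ − σ√T = 1.297691 − 0.726297 = 0.571393
N(d₁) = 0.902803,  N(d₂) = 0.716133,  e^(−rT) = 0.798261
E₀ = V₀·N(d₁) − D·e^(−rT)·N(d₂)
   = 226.9623·0.902803 − 144.2212·0.798261·0.716133 = 122.456602
B₀ = V₀ − E₀ = 226.9623 − 122.456602 = 104.505698

B0=104.5057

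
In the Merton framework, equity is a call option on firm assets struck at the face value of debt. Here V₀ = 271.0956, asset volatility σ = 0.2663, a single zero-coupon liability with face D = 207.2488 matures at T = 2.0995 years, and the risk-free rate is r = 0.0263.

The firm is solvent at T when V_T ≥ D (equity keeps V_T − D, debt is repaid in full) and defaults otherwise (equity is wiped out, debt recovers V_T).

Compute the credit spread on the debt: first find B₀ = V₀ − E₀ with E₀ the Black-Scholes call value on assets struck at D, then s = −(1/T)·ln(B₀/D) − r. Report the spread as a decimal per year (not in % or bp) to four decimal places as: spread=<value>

spread=0.0246

d₁ = [ln(V₀/D) + (r + σ²/2)T] / (σ√T)
   = [ln(271.0956/207.2488) + (0.0263 + 0.5·0.2663²)·2.0995] / (0.2663·√2.0995)
   = [0.268552 + 0.129661] / 0.385859 = 1.032013
d₂ = d₁ − σ√T = 1.032013 − 0.385859 = 0.646154
N(d₁) = 0.848967,  N(d₂) = 0.740910,  e^(−rT) = 0.946280
E₀ = V₀·N(d₁) − D·e^(−rT)·N(d₂)
   = 271.0956·0.848967 − 207.2488·0.946280·0.740910 = 84.847359
B₀ = V₀ − E₀ = 271.0956 − 84.847359 = 186.248241
spread = −(1/T)·ln(B₀/D) − r = −(1/2.0995)·ln(186.248241/207.2488) − 0.0263 = 0.02458811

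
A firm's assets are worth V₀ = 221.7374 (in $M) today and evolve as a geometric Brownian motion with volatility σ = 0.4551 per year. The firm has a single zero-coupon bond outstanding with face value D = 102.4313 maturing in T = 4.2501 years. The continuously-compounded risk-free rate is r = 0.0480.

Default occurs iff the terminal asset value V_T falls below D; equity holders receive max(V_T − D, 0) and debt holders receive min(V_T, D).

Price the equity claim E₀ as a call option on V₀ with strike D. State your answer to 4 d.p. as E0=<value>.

d₁ = [ln(V₀/D) + (r + σ²/2)T] / (σ√T)
   = [ln(221.7374/102.4313) + (0.0480 + 0.5·0.4551²)·4.2501] / (0.4551·√4.2501)
   = [0.772301 + 0.644137] / 0.938224 = 1.509702
d₂ = d₁ − σ√T = 1.509702 − 0.938224 = 0.571478
N(d₁) = 0.934440,  N(d₂) = 0.716162,  e^(−rT) = 0.815458
E₀ = V₀·N(d₁) − D·e^(−rT)·N(d₂)
   = 221.7374·0.934440 − 102.4313·0.815458·0.716162 = 147.380416

E0=147.3804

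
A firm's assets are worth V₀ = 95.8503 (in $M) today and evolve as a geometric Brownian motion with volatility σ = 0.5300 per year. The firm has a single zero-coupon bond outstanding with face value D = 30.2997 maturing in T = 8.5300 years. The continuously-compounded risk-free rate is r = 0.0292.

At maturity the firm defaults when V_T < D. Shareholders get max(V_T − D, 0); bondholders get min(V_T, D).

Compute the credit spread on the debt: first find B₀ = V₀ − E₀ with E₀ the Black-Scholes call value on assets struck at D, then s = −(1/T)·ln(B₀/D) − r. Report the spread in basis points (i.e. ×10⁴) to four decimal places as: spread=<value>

d₁ = [ln(V₀/D) + (r + σ²/2)T] / (σ√T)
   = [ln(95.8503/30.2997) + (0.0292 + 0.5·0.5300²)·8.5300] / (0.5300·√8.5300)
   = [1.151650 + 1.447115] / 1.547927 = 1.678868
d₂ = d₁ − σ√T = 1.678868 − 1.547927 = 0.130941
N(d₁) = 0.953411,  N(d₂) = 0.552089,  e^(−rT) = 0.779521
E₀ = V₀·N(d₁) − D·e^(−rT)·N(d₂)
   = 95.8503·0.953411 − 30.2997·0.779521·0.552089 = 78.344813
B₀ = V₀ − E₀ = 95.8503 − 78.344813 = 17.505487
spread = −(1/T)·ln(B₀/D) − r = −(1/8.5300)·ln(17.505487/30.2997) − 0.0292 = 0.03511693
in basis points: 0.03511693 × 10⁴ = 351.1693 bp

spread=351.1693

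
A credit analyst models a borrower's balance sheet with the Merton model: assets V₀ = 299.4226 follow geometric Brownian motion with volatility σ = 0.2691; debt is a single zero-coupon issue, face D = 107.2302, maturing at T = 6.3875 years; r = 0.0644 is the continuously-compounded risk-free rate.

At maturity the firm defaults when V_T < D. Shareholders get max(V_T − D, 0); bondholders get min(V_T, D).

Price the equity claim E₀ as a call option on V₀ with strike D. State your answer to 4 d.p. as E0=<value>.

d₁ = [ln(V₀/D) + (r + σ²/2)T] / (σ√T)
   = [ln(299.4226/107.2302) + (0.0644 + 0.5·0.2691²)·6.3875] / (0.2691·√6.3875)
   = [1.026878 + 0.642630] / 0.680110 = 2.454762
d₂ = d₁ − σ√T = 2.454762 − 0.680110 = 1.774652
N(d₁) = 0.992951,  N(d₂) = 0.962022,  e^(−rT) = 0.662752
E₀ = V₀·N(d₁) − D·e^(−rT)·N(d₂)
   = 299.4226·0.992951 − 107.2302·0.662752·0.962022 = 228.943973

E0=228.9440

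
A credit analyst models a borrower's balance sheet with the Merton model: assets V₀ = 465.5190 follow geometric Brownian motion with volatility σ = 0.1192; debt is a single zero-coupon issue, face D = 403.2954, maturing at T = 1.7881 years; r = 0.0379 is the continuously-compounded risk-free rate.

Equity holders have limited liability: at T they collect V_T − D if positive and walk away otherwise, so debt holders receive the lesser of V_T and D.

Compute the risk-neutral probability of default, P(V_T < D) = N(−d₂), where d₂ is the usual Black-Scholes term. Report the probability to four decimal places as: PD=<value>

d₁ = [ln(V₀/D) + (r + σ²/2)T] / (σ√T)
   = [ln(465.5190/403.2954) + (0.0379 + 0.5·0.1192²)·1.7881] / (0.1192·√1.7881)
   = [0.143484 + 0.080472] / 0.159394 = 1.405045
d₂ = d₁ − σ√T = 1.405045 − 0.159394 = 1.245651
risk-neutral PD = N(−d₂) = N(-1.245651) = 0.106446

PD=0.1064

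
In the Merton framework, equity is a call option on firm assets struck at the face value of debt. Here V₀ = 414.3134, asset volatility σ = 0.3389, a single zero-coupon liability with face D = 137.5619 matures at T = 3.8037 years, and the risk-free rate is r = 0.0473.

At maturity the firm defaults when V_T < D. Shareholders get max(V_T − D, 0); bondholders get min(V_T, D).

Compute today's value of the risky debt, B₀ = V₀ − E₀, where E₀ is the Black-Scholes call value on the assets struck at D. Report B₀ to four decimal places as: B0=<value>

B0=113.5361

d₁ = [ln(V₀/D) + (r + σ²/2)T] / (σ√T)
   = [ln(414.3134/137.5619) + (0.0473 + 0.5·0.3389²)·3.8037] / (0.3389·√3.8037)
   = [1.102549 + 0.398349] / 0.660959 = 2.270786
d₂ = d₁ − σ√T = 2.270786 − 0.660959 = 1.609827
N(d₁) = 0.988420,  N(d₂) = 0.946282,  e^(−rT) = 0.835341
E₀ = V₀·N(d₁) − D·e^(−rT)·N(d₂)
   = 414.3134·0.988420 − 137.5619·0.835341·0.946282 = 300.777319
B₀ = V₀ − E₀ = 414.3134 − 300.777319 = 113.536081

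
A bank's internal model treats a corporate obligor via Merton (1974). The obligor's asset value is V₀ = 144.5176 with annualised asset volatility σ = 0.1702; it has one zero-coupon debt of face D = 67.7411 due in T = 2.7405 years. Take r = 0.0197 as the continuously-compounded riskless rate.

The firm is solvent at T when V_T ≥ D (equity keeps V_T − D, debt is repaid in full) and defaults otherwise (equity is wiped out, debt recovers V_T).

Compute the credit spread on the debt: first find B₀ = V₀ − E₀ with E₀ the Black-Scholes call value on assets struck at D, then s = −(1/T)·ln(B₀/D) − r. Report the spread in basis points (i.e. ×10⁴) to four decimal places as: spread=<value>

d₁ = [ln(V₀/D) + (r + σ²/2)T] / (σ√T)
   = [ln(144.5176/67.7411) + (0.0197 + 0.5·0.1702²)·2.7405] / (0.1702·√2.7405)
   = [0.757708 + 0.093681] / 0.281757 = 3.021717
d₂ = d₁ − σ√T = 3.021717 − 0.281757 = 2.739961
N(d₁) = 0.998743,  N(d₂) = 0.996928,  e^(−rT) = 0.947444
E₀ = V₀·N(d₁) − D·e^(−rT)·N(d₂)
   = 144.5176·0.998743 − 67.7411·0.947444·0.996928 = 80.352293
B₀ = V₀ − E₀ = 144.5176 − 80.352293 = 64.165307
spread = −(1/T)·ln(B₀/D) − r = −(1/2.7405)·ln(64.165307/67.7411) − 0.0197 = 0.00008851
in basis points: 0.00008851 × 10⁴ = 0.8851 bp

spread=0.8851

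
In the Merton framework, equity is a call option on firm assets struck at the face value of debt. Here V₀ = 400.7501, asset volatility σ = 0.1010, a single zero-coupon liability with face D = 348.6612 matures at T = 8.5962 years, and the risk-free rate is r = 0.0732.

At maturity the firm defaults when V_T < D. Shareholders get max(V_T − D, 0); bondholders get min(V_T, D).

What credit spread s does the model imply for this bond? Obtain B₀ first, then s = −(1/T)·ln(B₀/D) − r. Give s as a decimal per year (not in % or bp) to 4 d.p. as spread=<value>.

d₁ = [ln(V₀/D) + (r + σ²/2)T] / (σ√T)
   = [ln(400.7501/348.6612) + (0.0732 + 0.5·0.1010²)·8.5962] / (0.1010·√8.5962)
   = [0.139237 + 0.673087] / 0.296125 = 2.743183
d₂ = d₁ − σ√T = 2.743183 − 0.296125 = 2.447058
N(d₁) = 0.996958,  N(d₂) = 0.992799,  e^(−rT) = 0.532996
E₀ = V₀·N(d₁) − D·e^(−rT)·N(d₂)
   = 400.7501·0.996958 − 348.6612·0.532996·0.992799 = 215.034214
B₀ = V₀ − E₀ = 400.7501 − 215.034214 = 185.715886
spread = −(1/T)·ln(B₀/D) − r = −(1/8.5962)·ln(185.715886/348.6612) − 0.0732 = 0.00007455

spread=0.0001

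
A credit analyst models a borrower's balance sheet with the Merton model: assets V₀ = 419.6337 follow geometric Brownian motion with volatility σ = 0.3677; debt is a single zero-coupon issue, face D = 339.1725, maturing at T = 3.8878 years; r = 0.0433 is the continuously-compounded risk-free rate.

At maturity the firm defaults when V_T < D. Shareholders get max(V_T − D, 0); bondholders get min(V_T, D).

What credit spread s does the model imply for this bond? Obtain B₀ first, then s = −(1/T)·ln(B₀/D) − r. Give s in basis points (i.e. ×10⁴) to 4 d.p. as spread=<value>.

d₁ = [ln(V₀/D) + (r + σ²/2)T] / (σ√T)
   = [ln(419.6337/339.1725) + (0.0433 + 0.5·0.3677²)·3.8878] / (0.3677·√3.8878)
   = [0.212873 + 0.431163] / 0.725013 = 0.888311
d₂ = d₁ − σ√T = 0.888311 − 0.725013 = 0.163298
N(d₁) = 0.812813,  N(d₂) = 0.564858,  e^(−rT) = 0.845065
E₀ = V₀·N(d₁) − D·e^(−rT)·N(d₂)
   = 419.6337·0.812813 − 339.1725·0.845065·0.564858 = 179.182583
B₀ = V₀ − E₀ = 419.6337 − 179.182583 = 240.451117
spread = −(1/T)·ln(B₀/D) − r = −(1/3.8878)·ln(240.451117/339.1725) − 0.0433 = 0.04517986
in basis points: 0.04517986 × 10⁴ = 451.7986 bp

spread=451.7986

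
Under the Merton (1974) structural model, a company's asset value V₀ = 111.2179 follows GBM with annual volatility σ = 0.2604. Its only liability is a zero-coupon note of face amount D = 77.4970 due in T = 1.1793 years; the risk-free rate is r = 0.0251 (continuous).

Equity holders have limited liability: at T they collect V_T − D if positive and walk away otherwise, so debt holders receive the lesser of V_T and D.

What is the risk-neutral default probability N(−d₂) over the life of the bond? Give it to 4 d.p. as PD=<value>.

PD=0.1073

d₁ = [ln(V₀/D) + (r + σ²/2)T] / (σ√T)
   = [ln(111.2179/77.4970) + (0.0251 + 0.5·0.2604²)·1.1793] / (0.2604·√1.1793)
   = [0.361252 + 0.069584] / 0.282783 = 1.523556
d₂ = d₁ − σ√T = 1.523556 − 0.282783 = 1.240773
risk-neutral PD = N(−d₂) = N(-1.240773) = 0.107345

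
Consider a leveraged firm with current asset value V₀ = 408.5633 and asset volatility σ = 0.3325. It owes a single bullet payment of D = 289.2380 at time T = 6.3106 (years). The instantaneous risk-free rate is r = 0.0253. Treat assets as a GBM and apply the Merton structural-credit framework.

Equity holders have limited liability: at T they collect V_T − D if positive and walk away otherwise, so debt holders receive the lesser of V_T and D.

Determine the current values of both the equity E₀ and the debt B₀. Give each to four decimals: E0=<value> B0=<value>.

E0=204.3544 B0=204.2089

d₁ = [ln(V₀/D) + (r + σ²/2)T] / (σ√T)
   = [ln(408.5633/289.2380) + (0.0253 + 0.5·0.3325²)·6.3106] / (0.3325·√6.3106)
   = [0.345397 + 0.508496] / 0.835270 = 1.022296
d₂ = d₁ − σ√T = 1.022296 − 0.835270 = 0.187026
N(d₁) = 0.846680,  N(d₂) = 0.574180,  e^(−rT) = 0.852435
E₀ = V₀·N(d₁) − D·e^(−rT)·N(d₂)
   = 408.5633·0.846680 − 289.2380·0.852435·0.574180 = 204.354369
B₀ = V₀ − E₀ = 408.5633 − 204.354369 = 204.208931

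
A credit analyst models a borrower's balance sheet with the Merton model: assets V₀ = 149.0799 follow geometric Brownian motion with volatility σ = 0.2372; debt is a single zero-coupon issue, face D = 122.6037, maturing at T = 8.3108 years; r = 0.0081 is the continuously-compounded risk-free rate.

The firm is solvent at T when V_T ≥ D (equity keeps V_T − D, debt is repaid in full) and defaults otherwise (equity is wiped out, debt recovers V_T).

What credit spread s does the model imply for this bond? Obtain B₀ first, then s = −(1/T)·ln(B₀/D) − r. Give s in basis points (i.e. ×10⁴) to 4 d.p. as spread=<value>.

d₁ = [ln(V₀/D) + (r + σ²/2)T] / (σ√T)
   = [ln(149.0799/122.6037) + (0.0081 + 0.5·0.2372²)·8.3108] / (0.2372·√8.3108)
   = [0.195525 + 0.301116] / 0.683811 = 0.726285
d₂ = d₁ − σ√T = 0.726285 − 0.683811 = 0.042474
N(d₁) = 0.766168,  N(d₂) = 0.516939,  e^(−rT) = 0.934898
E₀ = V₀·N(d₁) − D·e^(−rT)·N(d₂)
   = 149.0799·0.766168 − 122.6037·0.934898·0.516939 = 54.967598
B₀ = V₀ − E₀ = 149.0799 − 54.967598 = 94.112302
spread = −(1/T)·ln(B₀/D) − r = −(1/8.3108)·ln(94.112302/122.6037) − 0.0081 = 0.02372226
in basis points: 0.02372226 × 10⁴ = 237.2226 bp

spread=237.2226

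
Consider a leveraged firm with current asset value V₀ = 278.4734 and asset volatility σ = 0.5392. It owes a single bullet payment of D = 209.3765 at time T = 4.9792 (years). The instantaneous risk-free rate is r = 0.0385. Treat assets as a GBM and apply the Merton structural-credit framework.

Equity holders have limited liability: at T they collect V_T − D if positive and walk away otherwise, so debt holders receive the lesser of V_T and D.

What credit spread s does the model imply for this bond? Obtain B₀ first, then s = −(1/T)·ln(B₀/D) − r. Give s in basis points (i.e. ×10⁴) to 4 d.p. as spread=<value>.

spread=789.0740

d₁ = [ln(V₀/D) + (r + σ²/2)T] / (σ√T)
   = [ln(278.4734/209.3765) + (0.0385 + 0.5·0.5392²)·4.9792] / (0.5392·√4.9792)
   = [0.285188 + 0.915517] / 1.203177 = 0.997946
d₂ = d₁ − σ√T = 0.997946 − 1.203177 = -0.205232
N(d₁) = 0.840847,  N(d₂) = 0.418696,  e^(−rT) = 0.825555
E₀ = V₀·N(d₁) − D·e^(−rT)·N(d₂)
   = 278.4734·0.840847 − 209.3765·0.825555·0.418696 = 161.781266
B₀ = V₀ − E₀ = 278.4734 − 161.781266 = 116.692134
spread = −(1/T)·ln(B₀/D) − r = −(1/4.9792)·ln(116.692134/209.3765) − 0.0385 = 0.07890740
in basis points: 0.07890740 × 10⁴ = 789.0740 bp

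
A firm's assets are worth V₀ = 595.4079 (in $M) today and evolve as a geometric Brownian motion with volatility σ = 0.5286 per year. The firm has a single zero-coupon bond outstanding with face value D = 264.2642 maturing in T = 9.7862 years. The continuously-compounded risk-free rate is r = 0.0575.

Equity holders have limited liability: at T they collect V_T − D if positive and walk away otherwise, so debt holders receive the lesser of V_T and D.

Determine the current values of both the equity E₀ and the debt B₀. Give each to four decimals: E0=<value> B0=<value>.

d₁ = [ln(V₀/D) + (r + σ²/2)T] / (σ√T)
   = [ln(595.4079/264.2642) + (0.0575 + 0.5·0.5286²)·9.7862] / (0.5286·√9.7862)
   = [0.812297 + 1.929927] / 1.653614 = 1.658321
d₂ = d₁ − σ√T = 1.658321 − 1.653614 = 0.004707
N(d₁) = 0.951374,  N(d₂) = 0.501878,  e^(−rT) = 0.569665
E₀ = V₀·N(d₁) − D·e^(−rT)·N(d₂)
   = 595.4079·0.951374 − 264.2642·0.569665·0.501878 = 490.901657
B₀ = V₀ − E₀ = 595.4079 − 490.901657 = 104.506243

E0=490.9017 B0=104.5062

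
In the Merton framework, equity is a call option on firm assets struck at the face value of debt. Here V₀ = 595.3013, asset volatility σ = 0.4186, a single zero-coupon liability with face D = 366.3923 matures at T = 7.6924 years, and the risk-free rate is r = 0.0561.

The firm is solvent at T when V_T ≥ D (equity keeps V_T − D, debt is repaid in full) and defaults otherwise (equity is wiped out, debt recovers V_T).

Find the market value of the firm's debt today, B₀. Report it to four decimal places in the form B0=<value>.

d₁ = [ln(V₀/D) + (r + σ²/2)T] / (σ√T)
   = [ln(595.3013/366.3923) + (0.0561 + 0.5·0.4186²)·7.6924] / (0.4186·√7.6924)
   = [0.485363 + 1.105498] / 1.160994 = 1.370257
d₂ = d₁ − σ√T = 1.370257 − 1.160994 = 0.209262
N(d₁) = 0.914697,  N(d₂) = 0.582878,  e^(−rT) = 0.649506
E₀ = V₀·N(d₁) − D·e^(−rT)·N(d₂)
   = 595.3013·0.914697 − 366.3923·0.649506·0.582878 = 405.810278
B₀ = V₀ − E₀ = 595.3013 − 405.810278 = 189.491022

B0=189.4910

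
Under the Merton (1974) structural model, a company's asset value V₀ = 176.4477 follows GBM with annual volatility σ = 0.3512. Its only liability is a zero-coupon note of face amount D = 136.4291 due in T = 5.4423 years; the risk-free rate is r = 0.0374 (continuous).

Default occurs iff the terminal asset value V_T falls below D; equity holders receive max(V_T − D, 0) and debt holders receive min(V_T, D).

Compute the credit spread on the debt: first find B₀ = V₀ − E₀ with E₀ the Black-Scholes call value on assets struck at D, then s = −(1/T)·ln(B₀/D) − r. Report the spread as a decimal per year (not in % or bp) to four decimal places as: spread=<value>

d₁ = [ln(V₀/D) + (r + σ²/2)T] / (σ√T)
   = [ln(176.4477/136.4291) + (0.0374 + 0.5·0.3512²)·5.4423] / (0.3512·√5.4423)
   = [0.257219 + 0.539173] / 0.819305 = 0.972033
d₂ = d₁ − σ√T = 0.972033 − 0.819305 = 0.152728
N(d₁) = 0.834483,  N(d₂) = 0.560694,  e^(−rT) = 0.815836
E₀ = V₀·N(d₁) − D·e^(−rT)·N(d₂)
   = 176.4477·0.834483 − 136.4291·0.815836·0.560694 = 84.835299
B₀ = V₀ − E₀ = 176.4477 − 84.835299 = 91.612401
spread = −(1/T)·ln(B₀/D) − r = −(1/5.4423)·ln(91.612401/136.4291) − 0.0374 = 0.03577465

spread=0.0358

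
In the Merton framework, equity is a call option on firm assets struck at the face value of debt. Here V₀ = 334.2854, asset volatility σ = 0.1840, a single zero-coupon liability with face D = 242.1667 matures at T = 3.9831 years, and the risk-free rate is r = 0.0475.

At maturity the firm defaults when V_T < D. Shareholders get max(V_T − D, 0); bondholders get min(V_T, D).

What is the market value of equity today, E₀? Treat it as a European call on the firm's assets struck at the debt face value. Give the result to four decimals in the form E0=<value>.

E0=137.3596

d₁ = [ln(V₀/D) + (r + σ²/2)T] / (σ√T)
   = [ln(334.2854/242.1667) + (0.0475 + 0.5·0.1840²)·3.9831] / (0.1840·√3.9831)
   = [0.322369 + 0.256623] / 0.367222 = 1.576682
d₂ = d₁ − σ√T = 1.576682 − 0.367222 = 1.209460
N(d₁) = 0.942566,  N(d₂) = 0.886757,  e^(−rT) = 0.827623
E₀ = V₀·N(d₁) − D·e^(−rT)·N(d₂)
   = 334.2854·0.942566 − 242.1667·0.827623·0.886757 = 137.359630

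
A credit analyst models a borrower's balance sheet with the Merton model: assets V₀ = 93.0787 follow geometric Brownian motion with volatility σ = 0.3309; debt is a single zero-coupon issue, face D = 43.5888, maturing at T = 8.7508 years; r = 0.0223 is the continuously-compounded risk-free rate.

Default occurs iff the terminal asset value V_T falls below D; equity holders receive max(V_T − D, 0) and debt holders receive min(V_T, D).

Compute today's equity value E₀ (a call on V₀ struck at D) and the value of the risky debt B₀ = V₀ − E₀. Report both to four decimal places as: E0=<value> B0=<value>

E0=61.8061 B0=31.2726

d₁ = [ln(V₀/D) + (r + σ²/2)T] / (σ√T)
   = [ln(93.0787/43.5888) + (0.0223 + 0.5·0.3309²)·8.7508] / (0.3309·√8.7508)
   = [0.758645 + 0.674226] / 0.978860 = 1.463816
d₂ = d₁ − σ√T = 1.463816 − 0.978860 = 0.484956
N(d₁) = 0.928378,  N(d₂) = 0.686146,  e^(−rT) = 0.822717
E₀ = V₀·N(d₁) − D·e^(−rT)·N(d₂)
   = 93.0787·0.928378 − 43.5888·0.822717·0.686146 = 61.806146
B₀ = V₀ − E₀ = 93.0787 − 61.806146 = 31.272554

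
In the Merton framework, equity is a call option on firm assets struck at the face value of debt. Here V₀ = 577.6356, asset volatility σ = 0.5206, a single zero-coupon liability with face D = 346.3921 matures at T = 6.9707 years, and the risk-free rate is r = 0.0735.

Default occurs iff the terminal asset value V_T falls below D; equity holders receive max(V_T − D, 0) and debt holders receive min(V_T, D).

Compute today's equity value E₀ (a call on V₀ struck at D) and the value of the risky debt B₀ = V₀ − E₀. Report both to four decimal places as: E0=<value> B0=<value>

E0=425.1757 B0=152.4599

d₁ = [ln(V₀/D) + (r + σ²/2)T] / (σ√T)
   = [ln(577.6356/346.3921) + (0.0735 + 0.5·0.5206²)·6.9707] / (0.5206·√6.9707)
   = [0.511372 + 1.456961] / 1.374492 = 1.432044
d₂ = d₁ − σ√T = 1.432044 − 1.374492 = 0.057551
N(d₁) = 0.923934,  N(d₂) = 0.522947,  e^(−rT) = 0.599088
E₀ = V₀·N(d₁) − D·e^(−rT)·N(d₂)
   = 577.6356·0.923934 − 346.3921·0.599088·0.522947 = 425.175720
B₀ = V₀ − E₀ = 577.6356 − 425.175720 = 152.459880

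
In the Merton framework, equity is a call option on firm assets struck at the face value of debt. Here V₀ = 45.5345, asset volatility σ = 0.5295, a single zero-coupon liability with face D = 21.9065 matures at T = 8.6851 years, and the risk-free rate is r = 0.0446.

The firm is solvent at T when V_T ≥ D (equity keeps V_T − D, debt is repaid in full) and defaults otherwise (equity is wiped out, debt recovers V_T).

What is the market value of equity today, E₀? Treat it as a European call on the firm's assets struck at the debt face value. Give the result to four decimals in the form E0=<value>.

E0=35.4154

d₁ = [ln(V₀/D) + (r + σ²/2)T] / (σ√T)
   = [ln(45.5345/21.9065) + (0.0446 + 0.5·0.5295²)·8.6851] / (0.5295·√8.6851)
   = [0.731687 + 1.604877] / 1.560463 = 1.497353
d₂ = d₁ − σ√T = 1.497353 − 1.560463 = -0.063109
N(d₁) = 0.932849,  N(d₂) = 0.474840,  e^(−rT) = 0.678850
E₀ = V₀·N(d₁) − D·e^(−rT)·N(d₂)
   = 45.5345·0.932849 − 21.9065·0.678850·0.474840 = 35.415381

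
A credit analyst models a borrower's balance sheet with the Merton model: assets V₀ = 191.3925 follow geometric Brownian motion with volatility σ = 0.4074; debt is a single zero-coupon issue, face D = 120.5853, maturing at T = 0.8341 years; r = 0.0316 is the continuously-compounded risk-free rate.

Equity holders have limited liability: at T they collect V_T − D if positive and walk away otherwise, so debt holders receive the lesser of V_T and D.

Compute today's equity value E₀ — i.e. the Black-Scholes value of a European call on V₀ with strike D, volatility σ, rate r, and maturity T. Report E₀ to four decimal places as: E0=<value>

d₁ = [ln(V₀/D) + (r + σ²/2)T] / (σ√T)
   = [ln(191.3925/120.5853) + (0.0316 + 0.5·0.4074²)·0.8341] / (0.4074·√0.8341)
   = [0.461969 + 0.095577] / 0.372075 = 1.498480
d₂ = d₁ − σ√T = 1.498480 − 0.372075 = 1.126405
N(d₁) = 0.932996,  N(d₂) = 0.870003,  e^(−rT) = 0.973987
E₀ = V₀·N(d₁) − D·e^(−rT)·N(d₂)
   = 191.3925·0.932996 − 120.5853·0.973987·0.870003 = 76.387844

E0=76.3878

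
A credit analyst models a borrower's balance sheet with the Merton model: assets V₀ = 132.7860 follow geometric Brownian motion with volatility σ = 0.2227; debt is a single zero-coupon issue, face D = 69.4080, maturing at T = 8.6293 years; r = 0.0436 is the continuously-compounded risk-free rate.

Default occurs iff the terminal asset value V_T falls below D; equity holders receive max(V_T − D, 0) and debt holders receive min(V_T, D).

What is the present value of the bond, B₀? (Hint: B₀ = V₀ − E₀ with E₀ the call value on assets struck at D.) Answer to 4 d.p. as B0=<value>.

B0=46.3872

d₁ = [ln(V₀/D) + (r + σ²/2)T] / (σ√T)
   = [ln(132.7860/69.4080) + (0.0436 + 0.5·0.2227²)·8.6293] / (0.2227·√8.6293)
   = [0.648737 + 0.590224] / 0.654196 = 1.893867
d₂ = d₁ − σ√T = 1.893867 − 0.654196 = 1.239671
N(d₁) = 0.970879,  N(d₂) = 0.892451,  e^(−rT) = 0.686439
E₀ = V₀·N(d₁) − D·e^(−rT)·N(d₂)
   = 132.7860·0.970879 − 69.4080·0.686439·0.892451 = 86.398801
B₀ = V₀ − E₀ = 132.7860 − 86.398801 = 46.387199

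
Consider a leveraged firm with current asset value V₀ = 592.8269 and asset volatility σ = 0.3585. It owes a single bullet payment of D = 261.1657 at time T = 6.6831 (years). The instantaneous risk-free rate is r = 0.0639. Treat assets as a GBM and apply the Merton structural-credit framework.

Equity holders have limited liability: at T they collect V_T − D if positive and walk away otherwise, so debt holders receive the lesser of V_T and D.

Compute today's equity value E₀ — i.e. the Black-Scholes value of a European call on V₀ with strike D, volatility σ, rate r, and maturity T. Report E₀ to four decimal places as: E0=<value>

d₁ = [ln(V₀/D) + (r + σ²/2)T] / (σ√T)
   = [ln(592.8269/261.1657) + (0.0639 + 0.5·0.3585²)·6.6831] / (0.3585·√6.6831)
   = [0.819747 + 0.856514] / 0.926783 = 1.808687
d₂ = d₁ − σ√T = 1.808687 − 0.926783 = 0.881904
N(d₁) = 0.964750,  N(d₂) = 0.811086,  e^(−rT) = 0.652431
E₀ = V₀·N(d₁) − D·e^(−rT)·N(d₂)
   = 592.8269·0.964750 − 261.1657·0.652431·0.811086 = 433.726903

E0=433.7269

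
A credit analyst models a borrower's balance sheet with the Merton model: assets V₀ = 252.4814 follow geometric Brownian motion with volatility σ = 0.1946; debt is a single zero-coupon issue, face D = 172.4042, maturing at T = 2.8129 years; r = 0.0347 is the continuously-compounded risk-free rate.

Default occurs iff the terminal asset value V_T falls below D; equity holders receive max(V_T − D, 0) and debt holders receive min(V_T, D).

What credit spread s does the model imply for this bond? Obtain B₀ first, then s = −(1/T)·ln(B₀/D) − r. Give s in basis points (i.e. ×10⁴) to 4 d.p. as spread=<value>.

d₁ = [ln(V₀/D) + (r + σ²/2)T] / (σ√T)
   = [ln(252.4814/172.4042) + (0.0347 + 0.5·0.1946²)·2.8129] / (0.1946·√2.8129)
   = [0.381496 + 0.150869] / 0.326377 = 1.631132
d₂ = d₁ − σ√T = 1.631132 − 0.326377 = 1.304755
N(d₁) = 0.948569,  N(d₂) = 0.904012,  e^(−rT) = 0.907005
E₀ = V₀·N(d₁) − D·e^(−rT)·N(d₂)
   = 252.4814·0.948569 − 172.4042·0.907005·0.904012 = 98.134359
B₀ = V₀ − E₀ = 252.4814 − 98.134359 = 154.347041
spread = −(1/T)·ln(B₀/D) − r = −(1/2.8129)·ln(154.347041/172.4042) − 0.0347 = 0.00463241
in basis points: 0.00463241 × 10⁴ = 46.3241 bp

spread=46.3241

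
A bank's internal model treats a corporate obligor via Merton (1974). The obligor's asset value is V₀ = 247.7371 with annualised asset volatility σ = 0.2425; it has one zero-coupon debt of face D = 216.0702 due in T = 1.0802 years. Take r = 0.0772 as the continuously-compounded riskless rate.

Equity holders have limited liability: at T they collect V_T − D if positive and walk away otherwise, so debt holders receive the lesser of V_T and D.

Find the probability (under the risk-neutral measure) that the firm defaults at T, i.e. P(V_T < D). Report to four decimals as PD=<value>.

d₁ = [ln(V₀/D) + (r + σ²/2)T] / (σ√T)
   = [ln(247.7371/216.0702) + (0.0772 + 0.5·0.2425²)·1.0802] / (0.2425·√1.0802)
   = [0.136765 + 0.115153] / 0.252037 = 0.999527
d₂ = d₁ − σ√T = 0.999527 − 0.252037 = 0.747490
risk-neutral PD = N(−d₂) = N(-0.747490) = 0.227384

PD=0.2274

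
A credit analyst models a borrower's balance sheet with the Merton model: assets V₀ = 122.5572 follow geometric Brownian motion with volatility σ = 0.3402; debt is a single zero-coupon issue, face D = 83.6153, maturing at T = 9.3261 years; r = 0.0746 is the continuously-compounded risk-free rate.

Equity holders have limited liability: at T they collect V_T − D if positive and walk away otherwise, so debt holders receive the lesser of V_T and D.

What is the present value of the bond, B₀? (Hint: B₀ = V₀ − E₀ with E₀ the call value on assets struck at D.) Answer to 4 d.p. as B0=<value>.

d₁ = [ln(V₀/D) + (r + σ²/2)T] / (σ√T)
   = [ln(122.5572/83.6153) + (0.0746 + 0.5·0.3402²)·9.3261] / (0.3402·√9.3261)
   = [0.382351 + 1.235410] / 1.038925 = 1.557149
d₂ = d₁ − σ√T = 1.557149 − 1.038925 = 0.518223
N(d₁) = 0.940282,  N(d₂) = 0.697849,  e^(−rT) = 0.498712
E₀ = V₀·N(d₁) − D·e^(−rT)·N(d₂)
   = 122.5572·0.940282 − 83.6153·0.498712·0.697849 = 86.138134
B₀ = V₀ − E₀ = 122.5572 − 86.138134 = 36.419066

B0=36.4191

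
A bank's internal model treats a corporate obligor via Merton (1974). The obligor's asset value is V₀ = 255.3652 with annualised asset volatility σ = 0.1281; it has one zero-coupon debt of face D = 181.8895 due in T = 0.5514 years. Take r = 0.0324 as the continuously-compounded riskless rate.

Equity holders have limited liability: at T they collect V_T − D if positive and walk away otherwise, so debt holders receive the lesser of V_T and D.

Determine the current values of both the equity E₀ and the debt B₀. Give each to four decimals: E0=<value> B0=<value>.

E0=76.6968 B0=178.6684

d₁ = [ln(V₀/D) + (r + σ²/2)T] / (σ√T)
   = [ln(255.3652/181.8895) + (0.0324 + 0.5·0.1281²)·0.5514] / (0.1281·√0.5514)
   = [0.339295 + 0.022389] / 0.095122 = 3.802312
d₂ = d₁ − σ√T = 3.802312 − 0.095122 = 3.707190
N(d₁) = 0.999928,  N(d₂) = 0.999895,  e^(−rT) = 0.982293
E₀ = V₀·N(d₁) − D·e^(−rT)·N(d₂)
   = 255.3652·0.999928 − 181.8895·0.982293·0.999895 = 76.696785
B₀ = V₀ − E₀ = 255.3652 − 76.696785 = 178.668415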